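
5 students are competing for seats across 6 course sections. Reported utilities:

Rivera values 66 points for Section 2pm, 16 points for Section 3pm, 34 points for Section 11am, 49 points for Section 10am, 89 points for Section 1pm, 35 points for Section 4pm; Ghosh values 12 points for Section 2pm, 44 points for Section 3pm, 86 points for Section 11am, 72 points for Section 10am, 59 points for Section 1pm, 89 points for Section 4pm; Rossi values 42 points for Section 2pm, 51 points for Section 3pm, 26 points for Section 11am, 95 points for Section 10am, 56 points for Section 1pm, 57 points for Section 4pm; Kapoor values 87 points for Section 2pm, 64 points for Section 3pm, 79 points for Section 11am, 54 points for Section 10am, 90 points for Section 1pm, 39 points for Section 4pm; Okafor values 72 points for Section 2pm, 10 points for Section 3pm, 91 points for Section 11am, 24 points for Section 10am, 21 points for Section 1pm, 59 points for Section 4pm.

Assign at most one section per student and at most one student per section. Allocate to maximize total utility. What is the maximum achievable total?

Optimal: Rivera→Section 1pm (89 points), Ghosh→Section 4pm (89 points), Rossi→Section 10am (95 points), Kapoor→Section 2pm (87 points), Okafor→Section 11am (91 points) — total 89+89+95+87+91 = 451 points.
Column-greedy (each section in turn goes to its best remaining student) gives 390 points, worse by 61.

Max total: 451 points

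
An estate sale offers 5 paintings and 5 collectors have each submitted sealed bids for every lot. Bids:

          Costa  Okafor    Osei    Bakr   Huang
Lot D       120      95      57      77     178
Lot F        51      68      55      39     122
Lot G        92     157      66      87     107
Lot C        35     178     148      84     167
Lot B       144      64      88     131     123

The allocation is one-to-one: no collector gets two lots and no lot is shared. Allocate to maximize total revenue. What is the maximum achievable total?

Maximum total: $678

Optimal: Costa→Lot D ($120), Okafor→Lot G ($157), Osei→Lot C ($148), Bakr→Lot B ($131), Huang→Lot F ($122) — total 120+157+148+131+122 = $678.
Column-greedy (each lot in turn goes to its best remaining collector) gives $617, worse by 61.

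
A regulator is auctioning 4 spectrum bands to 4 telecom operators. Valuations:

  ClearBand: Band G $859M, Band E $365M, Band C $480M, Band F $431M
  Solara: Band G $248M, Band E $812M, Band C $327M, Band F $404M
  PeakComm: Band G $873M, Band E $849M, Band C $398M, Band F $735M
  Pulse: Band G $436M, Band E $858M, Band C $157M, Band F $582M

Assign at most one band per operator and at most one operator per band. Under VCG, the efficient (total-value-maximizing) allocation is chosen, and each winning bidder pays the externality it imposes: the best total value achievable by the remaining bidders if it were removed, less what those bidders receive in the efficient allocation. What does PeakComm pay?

Efficient allocation: ClearBand→Band G ($859M), Solara→Band C ($327M), PeakComm→Band F ($735M), Pulse→Band E ($858M); total welfare W = $2779M.
PeakComm receives Band F at value $735M, so the others get W − 735 = $2044M.
Without PeakComm: best allocation of the remaining 3 bidders over all 4 bands is ClearBand→Band G ($859M), Solara→Band E ($812M), Pulse→Band F ($582M), total $2253M.
VCG payment = (others' best without PeakComm) − (others' welfare with PeakComm) = 2253 − 2044 = $209M.

PeakComm pays $209M.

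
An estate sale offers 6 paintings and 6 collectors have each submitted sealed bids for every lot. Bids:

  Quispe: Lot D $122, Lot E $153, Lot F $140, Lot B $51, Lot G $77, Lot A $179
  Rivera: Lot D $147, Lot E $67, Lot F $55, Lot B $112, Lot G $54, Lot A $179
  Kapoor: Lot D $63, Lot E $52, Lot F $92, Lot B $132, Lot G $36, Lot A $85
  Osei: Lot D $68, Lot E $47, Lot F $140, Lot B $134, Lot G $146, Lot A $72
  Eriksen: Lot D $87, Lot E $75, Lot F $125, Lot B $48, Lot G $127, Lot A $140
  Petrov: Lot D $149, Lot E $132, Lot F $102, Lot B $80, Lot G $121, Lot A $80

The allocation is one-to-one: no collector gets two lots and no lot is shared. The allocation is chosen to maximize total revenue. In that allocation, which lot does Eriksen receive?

Eriksen receives Lot F.

Optimal: Quispe→Lot E ($153), Rivera→Lot A ($179), Kapoor→Lot B ($132), Osei→Lot G ($146), Eriksen→Lot F ($125), Petrov→Lot D ($149) — total 153+179+132+146+125+149 = $884.
Max-entry greedy (repeatedly take the single best remaining cell) gives $798, worse by 86.
Next-best assignment: Quispe→Lot E, Rivera→Lot A, Kapoor→Lot B, Osei→Lot F, Eriksen→Lot G, Petrov→Lot D = $880.
No other one-to-one assignment exceeds $884.
Eriksen's own top lot is Lot A ($140), but forcing Eriksen→Lot A and reassigning the rest optimally gives only $837 — worse by 47.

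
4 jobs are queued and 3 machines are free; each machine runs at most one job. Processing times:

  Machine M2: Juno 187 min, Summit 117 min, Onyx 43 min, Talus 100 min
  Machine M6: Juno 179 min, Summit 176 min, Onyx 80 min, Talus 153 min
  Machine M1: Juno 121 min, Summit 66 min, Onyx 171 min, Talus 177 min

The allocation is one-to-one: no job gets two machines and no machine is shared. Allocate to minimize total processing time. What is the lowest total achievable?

Minimum total: 246 min

Optimal: Talus→Machine M2 (100 min), Onyx→Machine M6 (80 min), Summit→Machine M1 (66 min) — total 100+80+66 = 246 min.
Row-greedy (each job in turn takes its cheapest remaining machine) gives 318 min, worse by 72.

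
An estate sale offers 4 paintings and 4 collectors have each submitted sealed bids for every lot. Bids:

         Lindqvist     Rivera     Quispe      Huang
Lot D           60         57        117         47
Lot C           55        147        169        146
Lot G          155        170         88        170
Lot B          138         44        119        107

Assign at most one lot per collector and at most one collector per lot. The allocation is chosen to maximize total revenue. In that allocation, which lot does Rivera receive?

This is a one-to-one assignment (maximum-weight bipartite matching).
Optimal: Lindqvist→Lot B ($138), Rivera→Lot C ($147), Quispe→Lot D ($117), Huang→Lot G ($170) — total 138+147+117+170 = $572.
Rivera's own top lot is Lot G ($170), but forcing Rivera→Lot G and reassigning the rest optimally gives only $571 — worse by 1.

Rivera receives Lot C.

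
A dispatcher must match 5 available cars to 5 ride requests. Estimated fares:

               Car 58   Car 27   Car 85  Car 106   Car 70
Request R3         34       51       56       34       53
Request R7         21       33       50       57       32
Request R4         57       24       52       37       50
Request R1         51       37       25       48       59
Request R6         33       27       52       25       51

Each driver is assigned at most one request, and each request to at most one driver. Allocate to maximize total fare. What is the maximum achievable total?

Optimal: Car 58→Request R4 ($57), Car 27→Request R3 ($51), Car 85→Request R6 ($52), Car 106→Request R7 ($57), Car 70→Request R1 ($59) — total 57+51+52+57+59 = $276.
Max-entry greedy (repeatedly take the single best remaining cell) gives $256, worse by 20.
Next-best assignment: Car 58→Request R1, Car 27→Request R3, Car 85→Request R4, Car 106→Request R7, Car 70→Request R6 = $262.
Every other assignment is strictly worse.

Maximum total: $276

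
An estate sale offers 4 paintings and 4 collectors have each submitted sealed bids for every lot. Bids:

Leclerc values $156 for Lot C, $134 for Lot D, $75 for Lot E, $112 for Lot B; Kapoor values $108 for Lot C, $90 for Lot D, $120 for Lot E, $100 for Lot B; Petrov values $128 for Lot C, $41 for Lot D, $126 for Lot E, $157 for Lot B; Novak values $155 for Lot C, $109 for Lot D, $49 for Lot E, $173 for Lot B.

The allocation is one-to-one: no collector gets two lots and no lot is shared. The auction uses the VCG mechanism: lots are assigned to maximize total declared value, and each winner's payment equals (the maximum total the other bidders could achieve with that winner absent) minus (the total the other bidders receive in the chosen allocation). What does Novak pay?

Novak pays $22.

Efficient allocation: Leclerc→Lot D ($134), Kapoor→Lot E ($120), Petrov→Lot B ($157), Novak→Lot C ($155); total welfare W = $566.
Novak receives Lot C at value $155, so the others get W − 155 = $411.
Without Novak: best allocation of the remaining 3 bidders over all 4 lots is Leclerc→Lot C ($156), Kapoor→Lot E ($120), Petrov→Lot B ($157), total $433.
VCG payment = (others' best without Novak) − (others' welfare with Novak) = 433 − 411 = $22.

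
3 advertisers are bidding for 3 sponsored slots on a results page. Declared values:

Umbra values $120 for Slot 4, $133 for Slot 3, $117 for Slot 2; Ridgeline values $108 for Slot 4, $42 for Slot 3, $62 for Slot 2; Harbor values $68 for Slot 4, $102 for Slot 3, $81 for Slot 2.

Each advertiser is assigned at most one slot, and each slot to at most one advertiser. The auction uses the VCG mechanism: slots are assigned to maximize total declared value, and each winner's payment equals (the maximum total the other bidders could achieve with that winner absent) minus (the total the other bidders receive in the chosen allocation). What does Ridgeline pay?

Ridgeline pays $3.

Efficient allocation: Umbra→Slot 2 ($117), Ridgeline→Slot 4 ($108), Harbor→Slot 3 ($102); total welfare W = $327.
Ridgeline receives Slot 4 at value $108, so the others get W − 108 = $219.
Without Ridgeline: best allocation of the remaining 2 bidders over all 3 slots is Umbra→Slot 4 ($120), Harbor→Slot 3 ($102), total $222.
VCG payment = (others' best without Ridgeline) − (others' welfare with Ridgeline) = 222 − 219 = $3.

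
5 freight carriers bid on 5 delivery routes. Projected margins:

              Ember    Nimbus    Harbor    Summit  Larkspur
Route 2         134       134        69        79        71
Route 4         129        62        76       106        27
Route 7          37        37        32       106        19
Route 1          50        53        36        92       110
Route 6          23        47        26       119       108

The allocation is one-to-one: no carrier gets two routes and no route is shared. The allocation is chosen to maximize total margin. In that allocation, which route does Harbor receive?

Treat this as an assignment problem: match each carrier to one route.
Optimal: Ember→Route 4 ($129k), Nimbus→Route 2 ($134k), Harbor→Route 7 ($32k), Summit→Route 6 ($119k), Larkspur→Route 1 ($110k) — total 129+134+32+119+110 = $524k.
Max-entry greedy (repeatedly take the single best remaining cell) gives $476k, worse by 48.
Next-best assignment: Ember→Route 4, Nimbus→Route 2, Harbor→Route 1, Summit→Route 7, Larkspur→Route 6 = $513k.
Harbor's own top route is Route 4 ($76k), but forcing Harbor→Route 4 and reassigning the rest optimally gives only $477k — worse by 47.

Harbor receives Route 7.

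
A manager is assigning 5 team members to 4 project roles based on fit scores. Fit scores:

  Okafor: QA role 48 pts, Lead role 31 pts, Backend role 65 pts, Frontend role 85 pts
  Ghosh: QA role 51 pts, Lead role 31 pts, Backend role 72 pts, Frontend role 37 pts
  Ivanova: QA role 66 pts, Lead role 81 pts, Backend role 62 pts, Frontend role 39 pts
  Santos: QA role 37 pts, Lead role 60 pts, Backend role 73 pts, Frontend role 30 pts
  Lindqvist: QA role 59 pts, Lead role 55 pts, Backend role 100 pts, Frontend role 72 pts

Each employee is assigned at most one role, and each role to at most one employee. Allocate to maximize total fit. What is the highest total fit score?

Optimal: Ghosh→QA role (51 pts), Ivanova→Lead role (81 pts), Lindqvist→Backend role (100 pts), Okafor→Frontend role (85 pts) — total 51+81+100+85 = 317 pts.
Swapping Ghosh↔Ivanova (Ghosh→Lead role 31 pts, Ivanova→QA role 66 pts) loses 35.
Every other assignment is strictly worse.

Max total: 317 pts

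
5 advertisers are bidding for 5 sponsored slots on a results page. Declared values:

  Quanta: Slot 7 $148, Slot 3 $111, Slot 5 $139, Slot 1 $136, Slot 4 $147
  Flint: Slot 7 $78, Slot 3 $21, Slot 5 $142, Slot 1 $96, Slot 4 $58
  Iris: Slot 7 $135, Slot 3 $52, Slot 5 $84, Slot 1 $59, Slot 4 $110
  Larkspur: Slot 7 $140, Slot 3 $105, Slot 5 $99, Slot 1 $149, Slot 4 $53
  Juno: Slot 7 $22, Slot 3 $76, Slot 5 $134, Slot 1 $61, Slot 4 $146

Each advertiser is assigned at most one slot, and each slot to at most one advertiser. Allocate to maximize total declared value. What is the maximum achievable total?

Max total: $683

This is the linear assignment problem.
Optimal: Quanta→Slot 3 ($111), Flint→Slot 5 ($142), Iris→Slot 7 ($135), Larkspur→Slot 1 ($149), Juno→Slot 4 ($146) — total 111+142+135+149+146 = $683.
Swapping Iris↔Juno (Iris→Slot 4 $110, Juno→Slot 7 $22) loses 149.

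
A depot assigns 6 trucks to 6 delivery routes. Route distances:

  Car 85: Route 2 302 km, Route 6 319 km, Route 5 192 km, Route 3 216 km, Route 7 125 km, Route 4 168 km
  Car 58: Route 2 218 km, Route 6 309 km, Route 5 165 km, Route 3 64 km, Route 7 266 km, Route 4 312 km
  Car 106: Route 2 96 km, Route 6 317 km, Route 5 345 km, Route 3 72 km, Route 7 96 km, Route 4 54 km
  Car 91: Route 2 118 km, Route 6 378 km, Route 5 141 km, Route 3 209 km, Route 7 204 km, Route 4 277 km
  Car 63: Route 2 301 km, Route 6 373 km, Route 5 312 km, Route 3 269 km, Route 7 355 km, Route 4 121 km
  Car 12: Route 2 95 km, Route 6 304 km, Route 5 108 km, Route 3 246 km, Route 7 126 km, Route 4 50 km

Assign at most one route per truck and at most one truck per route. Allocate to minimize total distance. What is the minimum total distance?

Optimal: Car 85→Route 6 (319 km), Car 58→Route 3 (64 km), Car 106→Route 7 (96 km), Car 91→Route 2 (118 km), Car 63→Route 4 (121 km), Car 12→Route 5 (108 km) — total 319+64+96+118+121+108 = 826 km.
Min-entry greedy (repeatedly take the single cheapest remaining cell) gives 849 km, worse by 23.
Swapping Car 85↔Car 12 (Car 85→Route 5 192 km, Car 12→Route 6 304 km) adds 69.

Minimum total: 826 km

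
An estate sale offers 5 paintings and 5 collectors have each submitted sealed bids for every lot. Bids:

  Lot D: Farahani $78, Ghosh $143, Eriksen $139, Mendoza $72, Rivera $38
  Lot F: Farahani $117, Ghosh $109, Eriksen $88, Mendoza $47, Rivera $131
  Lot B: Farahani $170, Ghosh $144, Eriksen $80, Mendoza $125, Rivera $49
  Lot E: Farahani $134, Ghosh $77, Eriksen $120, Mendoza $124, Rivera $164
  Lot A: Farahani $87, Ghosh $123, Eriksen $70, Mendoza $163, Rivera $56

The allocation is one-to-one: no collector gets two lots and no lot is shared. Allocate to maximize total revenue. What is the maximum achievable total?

Max total: $745

Optimal: Farahani→Lot B ($170), Ghosh→Lot F ($109), Eriksen→Lot D ($139), Mendoza→Lot A ($163), Rivera→Lot E ($164) — total 170+109+139+163+164 = $745.
Max-entry greedy (repeatedly take the single best remaining cell) gives $728, worse by 17.
Next-best assignment: Farahani→Lot B, Ghosh→Lot D, Eriksen→Lot F, Mendoza→Lot A, Rivera→Lot E = $728.
Swapping Eriksen↔Rivera (Eriksen→Lot E $120, Rivera→Lot D $38) loses 145.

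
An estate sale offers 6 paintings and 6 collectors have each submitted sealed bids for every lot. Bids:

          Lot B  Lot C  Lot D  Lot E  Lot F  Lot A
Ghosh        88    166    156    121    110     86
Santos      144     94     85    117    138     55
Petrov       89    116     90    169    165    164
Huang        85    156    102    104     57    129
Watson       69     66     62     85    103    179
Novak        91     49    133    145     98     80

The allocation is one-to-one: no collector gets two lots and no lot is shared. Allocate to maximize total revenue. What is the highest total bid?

Maximum total: $945

Treat this as an assignment problem: match each collector to one lot.
Optimal: Ghosh→Lot D ($156), Santos→Lot B ($144), Petrov→Lot F ($165), Huang→Lot C ($156), Watson→Lot A ($179), Novak→Lot E ($145) — total 156+144+165+156+179+145 = $945.
Next-best assignment: Ghosh→Lot D, Santos→Lot B, Petrov→Lot E, Huang→Lot C, Watson→Lot A, Novak→Lot F = $902.
Swapping Huang↔Watson (Huang→Lot A $129, Watson→Lot C $66) loses 140.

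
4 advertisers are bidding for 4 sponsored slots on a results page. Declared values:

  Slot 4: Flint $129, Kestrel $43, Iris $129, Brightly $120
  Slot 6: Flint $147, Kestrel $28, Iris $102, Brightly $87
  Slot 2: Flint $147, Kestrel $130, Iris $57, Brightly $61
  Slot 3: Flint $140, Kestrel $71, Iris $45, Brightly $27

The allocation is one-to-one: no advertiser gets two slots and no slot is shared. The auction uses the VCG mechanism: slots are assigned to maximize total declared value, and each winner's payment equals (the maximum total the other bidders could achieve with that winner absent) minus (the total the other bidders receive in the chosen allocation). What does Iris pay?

Iris pays $7.

Efficient allocation: Flint→Slot 3 ($140), Kestrel→Slot 2 ($130), Iris→Slot 6 ($102), Brightly→Slot 4 ($120); total welfare W = $492.
Iris receives Slot 6 at value $102, so the others get W − 102 = $390.
Without Iris: best allocation of the remaining 3 bidders over all 4 slots is Flint→Slot 6 ($147), Kestrel→Slot 2 ($130), Brightly→Slot 4 ($120), total $397.
VCG payment = (others' best without Iris) − (others' welfare with Iris) = 397 − 390 = $7.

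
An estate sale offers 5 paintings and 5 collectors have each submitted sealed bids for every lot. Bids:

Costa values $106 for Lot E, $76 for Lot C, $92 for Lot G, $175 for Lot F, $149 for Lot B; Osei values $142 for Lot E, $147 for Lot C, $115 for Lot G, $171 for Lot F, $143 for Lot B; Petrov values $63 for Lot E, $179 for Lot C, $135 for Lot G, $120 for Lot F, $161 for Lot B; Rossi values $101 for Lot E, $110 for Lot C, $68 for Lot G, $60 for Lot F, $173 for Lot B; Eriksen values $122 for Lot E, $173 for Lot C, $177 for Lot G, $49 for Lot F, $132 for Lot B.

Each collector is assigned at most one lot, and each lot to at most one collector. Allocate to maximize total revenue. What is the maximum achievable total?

Max total: $846

Optimal: Costa→Lot F ($175), Osei→Lot E ($142), Petrov→Lot C ($179), Rossi→Lot B ($173), Eriksen→Lot G ($177) — total 175+142+179+173+177 = $846.
Row-greedy (each collector in turn takes its best remaining lot) gives $761, worse by 85.
Checked against all permutations: $846 is optimal.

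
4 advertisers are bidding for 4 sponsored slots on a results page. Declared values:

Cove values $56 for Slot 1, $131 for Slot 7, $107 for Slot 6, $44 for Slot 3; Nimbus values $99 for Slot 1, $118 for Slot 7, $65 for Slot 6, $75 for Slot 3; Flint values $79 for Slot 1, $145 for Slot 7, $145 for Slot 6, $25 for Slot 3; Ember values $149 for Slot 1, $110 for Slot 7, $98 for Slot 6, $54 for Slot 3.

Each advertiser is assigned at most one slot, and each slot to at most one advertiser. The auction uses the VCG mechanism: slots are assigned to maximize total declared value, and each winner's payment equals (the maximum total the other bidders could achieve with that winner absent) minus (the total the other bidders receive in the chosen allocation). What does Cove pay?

Cove pays $43.

Efficient allocation: Cove→Slot 7 ($131), Nimbus→Slot 3 ($75), Flint→Slot 6 ($145), Ember→Slot 1 ($149); total welfare W = $500.
Cove receives Slot 7 at value $131, so the others get W − 131 = $369.
Without Cove: best allocation of the remaining 3 bidders over all 4 slots is Nimbus→Slot 7 ($118), Flint→Slot 6 ($145), Ember→Slot 1 ($149), total $412.
VCG payment = (others' best without Cove) − (others' welfare with Cove) = 412 − 369 = $43.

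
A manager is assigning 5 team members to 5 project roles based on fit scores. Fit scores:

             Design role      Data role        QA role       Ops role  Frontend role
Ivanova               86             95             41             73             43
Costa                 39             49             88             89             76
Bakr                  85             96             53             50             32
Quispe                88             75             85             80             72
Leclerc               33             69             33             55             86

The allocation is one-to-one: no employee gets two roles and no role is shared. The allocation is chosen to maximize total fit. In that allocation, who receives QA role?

Optimal: Ivanova→Design role (86 pts), Costa→Ops role (89 pts), Bakr→Data role (96 pts), Quispe→QA role (85 pts), Leclerc→Frontend role (86 pts) — total 86+89+96+85+86 = 442 pts.
Row-greedy (each employee in turn takes its best remaining role) gives 440 pts, worse by 2.
Swapping Quispe↔Bakr (Quispe→Data role 75 pts, Bakr→QA role 53 pts) loses 53.
No other one-to-one assignment exceeds 442 pts.
Quispe's own top role is Design role (88 pts), but forcing Quispe→Design role and reassigning the rest optimally gives only 431 pts — worse by 11.

Quispe receives QA role.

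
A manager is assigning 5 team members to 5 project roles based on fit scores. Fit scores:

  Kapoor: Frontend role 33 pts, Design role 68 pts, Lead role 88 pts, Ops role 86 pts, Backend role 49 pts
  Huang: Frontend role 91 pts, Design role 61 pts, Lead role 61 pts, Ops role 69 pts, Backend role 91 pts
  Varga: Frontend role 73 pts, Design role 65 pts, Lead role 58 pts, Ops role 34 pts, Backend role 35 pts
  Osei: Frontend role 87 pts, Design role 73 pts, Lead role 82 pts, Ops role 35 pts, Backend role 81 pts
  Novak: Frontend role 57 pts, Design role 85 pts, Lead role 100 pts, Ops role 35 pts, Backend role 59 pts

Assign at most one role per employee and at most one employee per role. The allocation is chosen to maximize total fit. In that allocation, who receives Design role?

This is a one-to-one assignment (maximum-weight bipartite matching).
Optimal: Kapoor→Ops role (86 pts), Huang→Backend role (91 pts), Varga→Design role (65 pts), Osei→Frontend role (87 pts), Novak→Lead role (100 pts) — total 86+91+65+87+100 = 429 pts.
Next-best assignment: Kapoor→Ops role, Huang→Frontend role, Varga→Design role, Osei→Backend role, Novak→Lead role = 423 pts.
Varga's own top role is Frontend role (73 pts), but forcing Varga→Frontend role and reassigning the rest optimally gives only 423 pts — worse by 6.

Varga receives Design role.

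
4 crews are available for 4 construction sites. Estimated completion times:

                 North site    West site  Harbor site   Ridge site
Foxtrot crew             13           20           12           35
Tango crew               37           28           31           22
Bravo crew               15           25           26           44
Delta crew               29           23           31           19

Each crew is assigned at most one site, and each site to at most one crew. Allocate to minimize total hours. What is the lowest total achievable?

Optimal: Foxtrot crew→Harbor site (12 hours), Tango crew→Ridge site (22 hours), Bravo crew→North site (15 hours), Delta crew→West site (23 hours) — total 12+22+15+23 = 72 hours.
Min-entry greedy (repeatedly take the single cheapest remaining cell) gives 74 hours, worse by 2.
Checked against all permutations: 72 hours is optimal.

Min total: 72 hours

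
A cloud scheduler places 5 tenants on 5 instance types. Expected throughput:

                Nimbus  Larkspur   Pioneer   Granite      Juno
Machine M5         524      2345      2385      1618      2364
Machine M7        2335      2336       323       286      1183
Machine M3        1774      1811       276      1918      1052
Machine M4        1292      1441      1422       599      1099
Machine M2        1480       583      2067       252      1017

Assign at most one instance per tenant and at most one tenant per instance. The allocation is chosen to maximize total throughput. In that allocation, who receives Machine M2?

Pioneer receives Machine M2.

Optimal: Nimbus→Machine M7 (2335 ops/s), Larkspur→Machine M4 (1441 ops/s), Pioneer→Machine M2 (2067 ops/s), Granite→Machine M3 (1918 ops/s), Juno→Machine M5 (2364 ops/s) — total 2335+1441+2067+1918+2364 = 10125 ops/s.
Max-entry greedy (repeatedly take the single best remaining cell) gives 9218 ops/s, worse by 907.
Swapping Larkspur↔Nimbus (Larkspur→Machine M7 2336 ops/s, Nimbus→Machine M4 1292 ops/s) loses 148.
Checked against all permutations: 10125 ops/s is optimal.
Pioneer's own top instance is Machine M5 (2385 ops/s), but forcing Pioneer→Machine M5 and reassigning the rest optimally gives only 9218 ops/s — worse by 907.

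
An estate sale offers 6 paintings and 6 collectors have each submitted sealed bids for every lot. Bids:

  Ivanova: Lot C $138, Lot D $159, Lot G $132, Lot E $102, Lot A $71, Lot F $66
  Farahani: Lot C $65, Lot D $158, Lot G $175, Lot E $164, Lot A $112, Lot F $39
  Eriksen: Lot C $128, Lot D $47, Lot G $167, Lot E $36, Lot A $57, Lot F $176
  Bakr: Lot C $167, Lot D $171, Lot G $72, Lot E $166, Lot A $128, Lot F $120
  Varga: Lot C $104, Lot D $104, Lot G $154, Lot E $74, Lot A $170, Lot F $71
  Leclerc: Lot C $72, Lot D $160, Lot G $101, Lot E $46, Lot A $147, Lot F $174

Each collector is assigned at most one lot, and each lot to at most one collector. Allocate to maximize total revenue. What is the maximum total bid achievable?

Optimal: Ivanova→Lot D ($159), Farahani→Lot E ($164), Eriksen→Lot G ($167), Bakr→Lot C ($167), Varga→Lot A ($170), Leclerc→Lot F ($174) — total 159+164+167+167+170+174 = $1001.
Column-greedy (each lot in turn goes to its best remaining collector) gives $950, worse by 51.
Swapping Farahani↔Leclerc (Farahani→Lot F $39, Leclerc→Lot E $46) loses 253.

Maximum total: $1001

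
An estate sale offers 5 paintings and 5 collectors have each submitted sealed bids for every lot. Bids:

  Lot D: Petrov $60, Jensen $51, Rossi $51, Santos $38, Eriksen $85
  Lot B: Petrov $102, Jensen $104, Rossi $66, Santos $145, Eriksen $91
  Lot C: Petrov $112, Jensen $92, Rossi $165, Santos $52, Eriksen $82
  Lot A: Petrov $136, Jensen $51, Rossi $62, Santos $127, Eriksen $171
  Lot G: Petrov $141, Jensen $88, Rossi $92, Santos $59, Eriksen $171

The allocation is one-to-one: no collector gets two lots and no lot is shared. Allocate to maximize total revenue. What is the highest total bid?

Max total: $673

This is a one-to-one assignment (maximum-weight bipartite matching).
Optimal: Petrov→Lot G ($141), Jensen→Lot D ($51), Rossi→Lot C ($165), Santos→Lot B ($145), Eriksen→Lot A ($171) — total 141+51+165+145+171 = $673.
Column-greedy (each lot in turn goes to its best remaining collector) gives $619, worse by 54.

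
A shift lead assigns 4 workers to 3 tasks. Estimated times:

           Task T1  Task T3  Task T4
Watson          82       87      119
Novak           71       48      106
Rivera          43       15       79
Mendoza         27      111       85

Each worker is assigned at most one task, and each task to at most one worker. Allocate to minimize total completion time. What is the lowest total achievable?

This is a one-to-one assignment (minimum-cost bipartite matching).
Optimal: Mendoza→Task T1 (27 min), Rivera→Task T3 (15 min), Novak→Task T4 (106 min) — total 27+15+106 = 148 min.
Next-best assignment: Mendoza→Task T1, Novak→Task T3, Rivera→Task T4 = 154 min.
Every other assignment is strictly worse.

Minimum total: 148 min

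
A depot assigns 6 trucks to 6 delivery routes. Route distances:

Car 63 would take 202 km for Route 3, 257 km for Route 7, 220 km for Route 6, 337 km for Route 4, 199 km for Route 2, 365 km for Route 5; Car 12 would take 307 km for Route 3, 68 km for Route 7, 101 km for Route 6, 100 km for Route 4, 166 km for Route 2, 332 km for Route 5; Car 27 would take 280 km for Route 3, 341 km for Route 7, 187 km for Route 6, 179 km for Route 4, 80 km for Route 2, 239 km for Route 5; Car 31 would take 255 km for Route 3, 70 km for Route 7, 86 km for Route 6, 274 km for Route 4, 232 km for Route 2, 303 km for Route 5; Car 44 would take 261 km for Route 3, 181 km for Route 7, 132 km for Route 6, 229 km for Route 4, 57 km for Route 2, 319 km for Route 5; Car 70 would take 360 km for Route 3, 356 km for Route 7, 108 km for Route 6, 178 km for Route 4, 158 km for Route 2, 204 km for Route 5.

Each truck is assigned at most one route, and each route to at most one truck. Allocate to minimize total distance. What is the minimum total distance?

Treat this as an assignment problem: match each truck to one route.
Optimal: Car 63→Route 3 (202 km), Car 12→Route 4 (100 km), Car 27→Route 5 (239 km), Car 31→Route 7 (70 km), Car 44→Route 2 (57 km), Car 70→Route 6 (108 km) — total 202+100+239+70+57+108 = 776 km.
Row-greedy (each truck in turn takes its cheapest remaining route) gives 997 km, worse by 221.
Next-best assignment: Car 63→Route 3, Car 12→Route 4, Car 27→Route 2, Car 31→Route 7, Car 44→Route 6, Car 70→Route 5 = 788 km.
Swapping Car 63↔Car 31 (Car 63→Route 7 257 km, Car 31→Route 3 255 km) adds 240.

Minimum total: 776 km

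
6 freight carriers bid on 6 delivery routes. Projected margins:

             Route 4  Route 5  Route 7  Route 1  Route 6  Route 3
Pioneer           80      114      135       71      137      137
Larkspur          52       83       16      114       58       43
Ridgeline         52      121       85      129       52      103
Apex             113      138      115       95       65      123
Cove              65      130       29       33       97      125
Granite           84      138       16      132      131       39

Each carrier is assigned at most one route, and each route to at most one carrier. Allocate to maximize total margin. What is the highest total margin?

Max total: $739k

Optimal: Pioneer→Route 7 ($135k), Larkspur→Route 1 ($114k), Ridgeline→Route 5 ($121k), Apex→Route 4 ($113k), Cove→Route 3 ($125k), Granite→Route 6 ($131k) — total 135+114+121+113+125+131 = $739k.
Column-greedy (each route in turn goes to its best remaining carrier) gives $655k, worse by 84.
Swapping Granite↔Apex (Granite→Route 4 $84k, Apex→Route 6 $65k) loses 95.
Checked against all permutations: $739k is optimal.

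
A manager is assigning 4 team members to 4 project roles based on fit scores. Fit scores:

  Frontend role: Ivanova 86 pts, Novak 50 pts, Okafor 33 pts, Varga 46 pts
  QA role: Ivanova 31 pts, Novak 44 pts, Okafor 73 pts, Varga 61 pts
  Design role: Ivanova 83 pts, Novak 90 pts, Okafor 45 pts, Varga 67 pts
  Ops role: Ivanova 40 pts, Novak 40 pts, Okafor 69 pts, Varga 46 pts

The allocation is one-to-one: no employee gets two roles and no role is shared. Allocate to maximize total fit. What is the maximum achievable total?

Maximum total: 306 pts

Optimal: Ivanova→Frontend role (86 pts), Novak→Design role (90 pts), Okafor→Ops role (69 pts), Varga→QA role (61 pts) — total 86+90+69+61 = 306 pts.
Max-entry greedy (repeatedly take the single best remaining cell) gives 295 pts, worse by 11.
Checked against all permutations: 306 pts is optimal.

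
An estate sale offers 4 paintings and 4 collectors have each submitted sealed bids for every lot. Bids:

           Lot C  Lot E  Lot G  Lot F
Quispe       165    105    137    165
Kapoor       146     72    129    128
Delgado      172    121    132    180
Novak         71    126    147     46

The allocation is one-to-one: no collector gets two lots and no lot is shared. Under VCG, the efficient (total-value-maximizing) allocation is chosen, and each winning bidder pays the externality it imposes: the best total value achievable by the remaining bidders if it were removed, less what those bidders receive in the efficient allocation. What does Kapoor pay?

Kapoor pays $21.

Efficient allocation: Quispe→Lot C ($165), Kapoor→Lot G ($129), Delgado→Lot F ($180), Novak→Lot E ($126); total welfare W = $600.
Kapoor receives Lot G at value $129, so the others get W − 129 = $471.
Without Kapoor: best allocation of the remaining 3 bidders over all 4 lots is Quispe→Lot C ($165), Delgado→Lot F ($180), Novak→Lot G ($147), total $492.
VCG payment = (others' best without Kapoor) − (others' welfare with Kapoor) = 492 − 471 = $21.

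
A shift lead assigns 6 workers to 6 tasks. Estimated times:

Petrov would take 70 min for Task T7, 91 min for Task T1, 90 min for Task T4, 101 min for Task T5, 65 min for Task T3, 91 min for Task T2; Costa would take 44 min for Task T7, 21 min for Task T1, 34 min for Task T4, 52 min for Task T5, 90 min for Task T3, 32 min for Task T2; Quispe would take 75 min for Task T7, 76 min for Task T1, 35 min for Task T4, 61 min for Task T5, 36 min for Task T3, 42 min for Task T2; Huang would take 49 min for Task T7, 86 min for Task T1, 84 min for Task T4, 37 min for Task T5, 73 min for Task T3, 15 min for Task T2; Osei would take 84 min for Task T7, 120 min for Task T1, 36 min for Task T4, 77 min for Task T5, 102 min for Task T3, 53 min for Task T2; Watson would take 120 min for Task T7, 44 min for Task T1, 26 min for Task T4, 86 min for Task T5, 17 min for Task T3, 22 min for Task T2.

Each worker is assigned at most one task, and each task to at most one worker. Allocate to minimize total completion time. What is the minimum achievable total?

This is a one-to-one assignment (minimum-cost bipartite matching).
Optimal: Petrov→Task T7 (70 min), Costa→Task T1 (21 min), Quispe→Task T5 (61 min), Huang→Task T2 (15 min), Osei→Task T4 (36 min), Watson→Task T3 (17 min) — total 70+21+61+15+36+17 = 220 min.
Row-greedy (each worker in turn takes its cheapest remaining task) gives 333 min, worse by 113.
Next-best assignment: Petrov→Task T7, Costa→Task T1, Quispe→Task T3, Huang→Task T5, Osei→Task T4, Watson→Task T2 = 222 min.
Swapping Watson↔Huang (Watson→Task T2 22 min, Huang→Task T3 73 min) adds 63.
Checked against all permutations: 220 min is optimal.

Minimum total: 220 min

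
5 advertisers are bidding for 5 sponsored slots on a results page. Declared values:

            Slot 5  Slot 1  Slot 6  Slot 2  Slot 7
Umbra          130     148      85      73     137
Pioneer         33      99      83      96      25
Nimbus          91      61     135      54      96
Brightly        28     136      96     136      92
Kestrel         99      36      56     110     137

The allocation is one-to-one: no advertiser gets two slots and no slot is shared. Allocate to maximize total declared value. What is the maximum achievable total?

This is a one-to-one assignment (maximum-weight bipartite matching).
Optimal: Umbra→Slot 5 ($130), Pioneer→Slot 1 ($99), Nimbus→Slot 6 ($135), Brightly→Slot 2 ($136), Kestrel→Slot 7 ($137) — total 130+99+135+136+137 = $637.
Row-greedy (each advertiser in turn takes its best remaining slot) gives $570, worse by 67.
Next-best assignment: Umbra→Slot 5, Pioneer→Slot 2, Nimbus→Slot 6, Brightly→Slot 1, Kestrel→Slot 7 = $634.
Swapping Kestrel↔Umbra (Kestrel→Slot 5 $99, Umbra→Slot 7 $137) loses 31.

Max total: $637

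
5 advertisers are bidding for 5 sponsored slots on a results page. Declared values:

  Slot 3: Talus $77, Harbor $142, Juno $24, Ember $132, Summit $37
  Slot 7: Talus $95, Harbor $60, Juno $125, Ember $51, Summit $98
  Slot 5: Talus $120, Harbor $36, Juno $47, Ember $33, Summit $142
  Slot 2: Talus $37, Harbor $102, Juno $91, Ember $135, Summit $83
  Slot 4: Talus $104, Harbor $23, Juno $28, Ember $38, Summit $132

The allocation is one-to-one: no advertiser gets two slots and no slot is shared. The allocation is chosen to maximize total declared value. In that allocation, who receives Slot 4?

Summit receives Slot 4.

Optimal: Talus→Slot 5 ($120), Harbor→Slot 3 ($142), Juno→Slot 7 ($125), Ember→Slot 2 ($135), Summit→Slot 4 ($132) — total 120+142+125+135+132 = $654.
Max-entry greedy (repeatedly take the single best remaining cell) gives $648, worse by 6.
Next-best assignment: Talus→Slot 4, Harbor→Slot 3, Juno→Slot 7, Ember→Slot 2, Summit→Slot 5 = $648.
Swapping Talus↔Ember (Talus→Slot 2 $37, Ember→Slot 5 $33) loses 185.
Summit's own top slot is Slot 5 ($142), but forcing Summit→Slot 5 and reassigning the rest optimally gives only $648 — worse by 6.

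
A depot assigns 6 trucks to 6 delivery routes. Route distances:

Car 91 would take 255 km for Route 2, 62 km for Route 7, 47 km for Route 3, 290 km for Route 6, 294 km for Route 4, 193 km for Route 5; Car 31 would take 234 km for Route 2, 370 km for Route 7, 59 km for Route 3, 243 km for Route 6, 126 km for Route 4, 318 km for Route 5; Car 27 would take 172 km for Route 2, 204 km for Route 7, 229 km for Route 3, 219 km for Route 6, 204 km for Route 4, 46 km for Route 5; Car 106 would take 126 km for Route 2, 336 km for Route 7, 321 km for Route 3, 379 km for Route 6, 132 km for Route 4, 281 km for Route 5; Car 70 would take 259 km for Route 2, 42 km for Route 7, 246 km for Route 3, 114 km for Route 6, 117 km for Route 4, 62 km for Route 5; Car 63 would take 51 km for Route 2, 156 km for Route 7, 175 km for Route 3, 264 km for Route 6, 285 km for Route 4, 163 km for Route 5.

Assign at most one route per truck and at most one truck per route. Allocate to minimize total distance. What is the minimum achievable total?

Optimal: Car 91→Route 7 (62 km), Car 31→Route 3 (59 km), Car 27→Route 5 (46 km), Car 106→Route 4 (132 km), Car 70→Route 6 (114 km), Car 63→Route 2 (51 km) — total 62+59+46+132+114+51 = 464 km.

Minimum total: 464 km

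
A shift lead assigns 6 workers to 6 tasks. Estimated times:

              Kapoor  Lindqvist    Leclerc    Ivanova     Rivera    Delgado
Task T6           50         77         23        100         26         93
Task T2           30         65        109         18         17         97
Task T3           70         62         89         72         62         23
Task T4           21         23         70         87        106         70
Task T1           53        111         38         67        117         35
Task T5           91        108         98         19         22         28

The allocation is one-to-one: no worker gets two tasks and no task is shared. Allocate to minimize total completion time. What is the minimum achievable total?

Min total: 158 min

Treat this as an assignment problem: match each worker to one task.
Optimal: Kapoor→Task T1 (53 min), Lindqvist→Task T4 (23 min), Leclerc→Task T6 (23 min), Ivanova→Task T5 (19 min), Rivera→Task T2 (17 min), Delgado→Task T3 (23 min) — total 53+23+23+19+17+23 = 158 min.
No other one-to-one assignment undercuts 158 min.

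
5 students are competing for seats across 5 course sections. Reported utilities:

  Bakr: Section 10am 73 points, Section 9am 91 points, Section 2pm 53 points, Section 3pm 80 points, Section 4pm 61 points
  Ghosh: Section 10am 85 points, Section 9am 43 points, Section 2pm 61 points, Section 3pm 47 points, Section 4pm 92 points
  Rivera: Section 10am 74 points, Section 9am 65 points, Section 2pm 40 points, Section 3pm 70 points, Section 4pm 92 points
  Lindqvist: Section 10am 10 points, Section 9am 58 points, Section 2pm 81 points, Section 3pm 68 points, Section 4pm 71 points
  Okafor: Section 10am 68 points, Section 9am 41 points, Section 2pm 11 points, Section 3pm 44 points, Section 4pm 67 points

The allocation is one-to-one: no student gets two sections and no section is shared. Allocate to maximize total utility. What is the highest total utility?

Max total: 402 points

This is a one-to-one assignment (maximum-weight bipartite matching).
Optimal: Bakr→Section 9am (91 points), Ghosh→Section 4pm (92 points), Rivera→Section 3pm (70 points), Lindqvist→Section 2pm (81 points), Okafor→Section 10am (68 points) — total 91+92+70+81+68 = 402 points.
Max-entry greedy (repeatedly take the single best remaining cell) gives 382 points, worse by 20.
No other one-to-one assignment exceeds 402 points.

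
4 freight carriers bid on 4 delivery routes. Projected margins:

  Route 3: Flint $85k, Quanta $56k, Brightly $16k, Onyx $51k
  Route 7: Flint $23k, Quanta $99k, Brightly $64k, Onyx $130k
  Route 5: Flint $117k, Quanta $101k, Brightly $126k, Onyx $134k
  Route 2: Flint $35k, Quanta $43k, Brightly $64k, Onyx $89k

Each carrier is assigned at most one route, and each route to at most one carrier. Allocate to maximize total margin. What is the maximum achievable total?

Treat this as an assignment problem: match each carrier to one route.
Optimal: Flint→Route 3 ($85k), Quanta→Route 7 ($99k), Brightly→Route 5 ($126k), Onyx→Route 2 ($89k) — total 85+99+126+89 = $399k.
Column-greedy (each route in turn goes to its best remaining carrier) gives $384k, worse by 15.
Swapping Onyx↔Flint (Onyx→Route 3 $51k, Flint→Route 2 $35k) loses 88.
Every other assignment is strictly worse.

Maximum total: $399k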